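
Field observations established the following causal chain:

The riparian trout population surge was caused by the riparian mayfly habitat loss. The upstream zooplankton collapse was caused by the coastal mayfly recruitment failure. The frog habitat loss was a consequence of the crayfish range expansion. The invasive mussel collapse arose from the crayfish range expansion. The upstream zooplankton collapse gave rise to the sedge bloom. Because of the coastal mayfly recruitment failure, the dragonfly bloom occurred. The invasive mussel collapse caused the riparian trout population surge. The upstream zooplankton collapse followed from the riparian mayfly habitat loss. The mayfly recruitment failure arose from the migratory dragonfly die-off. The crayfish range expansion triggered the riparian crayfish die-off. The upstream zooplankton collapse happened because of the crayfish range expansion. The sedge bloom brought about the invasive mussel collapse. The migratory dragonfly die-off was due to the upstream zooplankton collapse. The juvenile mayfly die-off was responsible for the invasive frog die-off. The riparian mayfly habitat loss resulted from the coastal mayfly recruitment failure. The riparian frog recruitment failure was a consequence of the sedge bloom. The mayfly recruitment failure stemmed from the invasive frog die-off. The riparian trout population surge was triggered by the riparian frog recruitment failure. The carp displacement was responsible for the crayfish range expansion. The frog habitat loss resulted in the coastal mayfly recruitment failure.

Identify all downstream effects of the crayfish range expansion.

the coastal mayfly recruitment failure, the dragonfly bloom, the frog habitat loss, the invasive mussel collapse, the mayfly recruitment failure, the migratory dragonfly die-off, the riparian crayfish die-off, the riparian frog recruitment failure, the riparian mayfly habitat loss, the riparian trout population surge, the sedge bloom, the upstream zooplankton collapse

Direct effects: the frog habitat loss, the riparian crayfish die-off, the upstream zooplankton collapse, the invasive mussel collapse.
2 steps out: the coastal mayfly recruitment failure, the sedge bloom, the riparian trout population surge, the migratory dragonfly die-off.
3 steps out: the dragonfly bloom, the riparian mayfly habitat loss, the riparian frog recruitment failure, the mayfly recruitment failure.
Not reachable from it: the carp displacement, the juvenile mayfly die-off, the invasive frog die-off.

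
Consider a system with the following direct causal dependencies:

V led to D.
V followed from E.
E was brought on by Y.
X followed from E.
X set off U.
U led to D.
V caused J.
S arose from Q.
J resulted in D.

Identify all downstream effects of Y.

D, E, J, U, V, X

Direct effects: E.
2 steps out: V, X.
3 steps out: J, U, D.
Not reachable from it: Q, S.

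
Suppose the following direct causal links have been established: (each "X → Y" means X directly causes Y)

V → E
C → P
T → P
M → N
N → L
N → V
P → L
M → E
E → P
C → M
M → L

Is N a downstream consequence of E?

E leads to P, L; N is not among them.

No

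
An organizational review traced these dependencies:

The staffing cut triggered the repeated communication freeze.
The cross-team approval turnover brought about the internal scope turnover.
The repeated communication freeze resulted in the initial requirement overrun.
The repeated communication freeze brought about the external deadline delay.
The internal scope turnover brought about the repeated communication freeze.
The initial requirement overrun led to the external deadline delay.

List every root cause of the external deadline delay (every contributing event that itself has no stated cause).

Tracing upstream from the external deadline delay: the external deadline delay ← the repeated communication freeze ← the internal scope turnover ← the cross-team approval turnover.
A separate upstream branch: the external deadline delay ← the repeated communication freeze ← the staffing cut.
Each of those chain origins has no stated cause.

the cross-team approval turnover, the staffing cut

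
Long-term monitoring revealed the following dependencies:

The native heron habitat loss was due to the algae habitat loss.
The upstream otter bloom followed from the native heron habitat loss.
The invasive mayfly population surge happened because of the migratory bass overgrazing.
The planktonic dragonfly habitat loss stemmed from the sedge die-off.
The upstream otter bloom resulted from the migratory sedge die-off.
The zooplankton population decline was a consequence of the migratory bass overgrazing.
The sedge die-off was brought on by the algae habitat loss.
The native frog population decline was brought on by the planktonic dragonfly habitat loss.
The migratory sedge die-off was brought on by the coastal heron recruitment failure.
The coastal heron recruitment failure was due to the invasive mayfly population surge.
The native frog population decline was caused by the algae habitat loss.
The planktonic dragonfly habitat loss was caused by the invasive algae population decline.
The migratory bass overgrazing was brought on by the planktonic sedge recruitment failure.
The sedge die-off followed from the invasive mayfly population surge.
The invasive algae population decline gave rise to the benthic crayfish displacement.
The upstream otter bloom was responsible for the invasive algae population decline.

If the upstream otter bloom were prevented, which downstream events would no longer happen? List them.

the benthic crayfish displacement, the invasive algae population decline

Downstream of the upstream otter bloom: the invasive algae population decline, the planktonic dragonfly habitat loss, the native frog population decline, the benthic crayfish displacement.
Of those, still caused via another path: the planktonic dragonfly habitat loss, the native frog population decline.
The remainder have no surviving cause.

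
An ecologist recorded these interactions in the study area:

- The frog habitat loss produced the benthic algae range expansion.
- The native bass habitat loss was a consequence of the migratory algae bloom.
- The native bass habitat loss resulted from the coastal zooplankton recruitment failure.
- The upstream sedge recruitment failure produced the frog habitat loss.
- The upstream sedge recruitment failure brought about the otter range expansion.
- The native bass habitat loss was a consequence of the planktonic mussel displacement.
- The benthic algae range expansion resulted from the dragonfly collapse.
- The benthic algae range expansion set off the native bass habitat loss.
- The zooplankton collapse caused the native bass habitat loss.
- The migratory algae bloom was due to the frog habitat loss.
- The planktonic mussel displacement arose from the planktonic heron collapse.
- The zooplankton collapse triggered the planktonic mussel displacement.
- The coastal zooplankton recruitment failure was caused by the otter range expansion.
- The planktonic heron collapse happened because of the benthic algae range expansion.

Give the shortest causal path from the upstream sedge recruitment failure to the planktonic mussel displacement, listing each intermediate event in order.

the upstream sedge recruitment failure → the frog habitat loss
the frog habitat loss → the benthic algae range expansion
the benthic algae range expansion → the planktonic heron collapse
the planktonic heron collapse → the planktonic mussel displacement
Length: 4 steps.

the upstream sedge recruitment failure → the frog habitat loss → the benthic algae range expansion → the planktonic heron collapse → the planktonic mussel displacement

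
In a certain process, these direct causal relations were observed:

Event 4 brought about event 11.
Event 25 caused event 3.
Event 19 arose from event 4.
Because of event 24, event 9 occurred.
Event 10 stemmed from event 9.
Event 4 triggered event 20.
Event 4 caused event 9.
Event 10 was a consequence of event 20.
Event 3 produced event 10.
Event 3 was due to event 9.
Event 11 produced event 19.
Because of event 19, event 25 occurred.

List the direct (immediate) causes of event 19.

event 11, event 4

event 11, event 4 → event 19 with nothing further upstream stated.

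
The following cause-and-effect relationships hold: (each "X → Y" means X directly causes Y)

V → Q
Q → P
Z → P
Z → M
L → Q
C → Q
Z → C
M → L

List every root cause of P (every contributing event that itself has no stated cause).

Tracing upstream from P: P ← Z.
A separate upstream branch: P ← Q ← V.
Each of those chain origins has no stated cause.

V, Z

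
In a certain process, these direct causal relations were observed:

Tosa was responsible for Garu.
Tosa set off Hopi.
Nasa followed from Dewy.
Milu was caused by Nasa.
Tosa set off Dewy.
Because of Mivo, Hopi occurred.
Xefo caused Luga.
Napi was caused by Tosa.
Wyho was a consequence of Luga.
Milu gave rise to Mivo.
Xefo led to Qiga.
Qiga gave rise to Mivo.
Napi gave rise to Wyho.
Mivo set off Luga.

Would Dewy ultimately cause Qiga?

Dewy leads to Nasa, Milu, Mivo, Hopi, Luga, Wyho; Qiga is not among them.

No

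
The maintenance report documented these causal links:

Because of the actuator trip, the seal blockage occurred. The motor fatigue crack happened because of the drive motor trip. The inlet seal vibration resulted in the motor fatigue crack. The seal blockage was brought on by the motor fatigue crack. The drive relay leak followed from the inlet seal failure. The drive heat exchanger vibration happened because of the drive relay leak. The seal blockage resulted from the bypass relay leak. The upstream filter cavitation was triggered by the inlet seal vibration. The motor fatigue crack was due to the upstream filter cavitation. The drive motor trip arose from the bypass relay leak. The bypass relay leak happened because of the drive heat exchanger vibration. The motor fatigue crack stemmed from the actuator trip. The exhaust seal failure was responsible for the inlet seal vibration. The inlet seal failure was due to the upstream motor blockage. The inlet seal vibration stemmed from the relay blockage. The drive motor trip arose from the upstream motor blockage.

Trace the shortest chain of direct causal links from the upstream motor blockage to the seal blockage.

the upstream motor blockage → the drive motor trip → the motor fatigue crack → the seal blockage

the upstream motor blockage → the drive motor trip
the drive motor trip → the motor fatigue crack
the motor fatigue crack → the seal blockage
Length: 3 steps.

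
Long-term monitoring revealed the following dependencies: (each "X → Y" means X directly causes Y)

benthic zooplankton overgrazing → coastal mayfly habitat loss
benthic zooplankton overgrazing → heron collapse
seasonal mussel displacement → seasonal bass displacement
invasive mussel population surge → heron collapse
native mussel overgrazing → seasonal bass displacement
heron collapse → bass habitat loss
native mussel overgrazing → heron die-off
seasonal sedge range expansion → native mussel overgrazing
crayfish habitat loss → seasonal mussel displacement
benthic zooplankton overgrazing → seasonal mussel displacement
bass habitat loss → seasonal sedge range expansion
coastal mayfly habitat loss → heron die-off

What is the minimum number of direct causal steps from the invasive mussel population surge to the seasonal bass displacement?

5

Shortest chain: the invasive mussel population surge → the heron collapse → the bass habitat loss → the seasonal sedge range expansion → the native mussel overgrazing → the seasonal bass displacement.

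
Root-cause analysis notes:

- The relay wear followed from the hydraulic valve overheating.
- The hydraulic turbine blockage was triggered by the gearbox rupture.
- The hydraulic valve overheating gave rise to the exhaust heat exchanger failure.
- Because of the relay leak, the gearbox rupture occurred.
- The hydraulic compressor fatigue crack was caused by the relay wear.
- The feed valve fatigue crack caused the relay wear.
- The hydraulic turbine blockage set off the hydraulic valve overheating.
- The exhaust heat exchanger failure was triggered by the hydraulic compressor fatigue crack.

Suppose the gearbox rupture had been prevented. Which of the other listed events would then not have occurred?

the hydraulic turbine blockage, the hydraulic valve overheating

Downstream of the gearbox rupture: the hydraulic turbine blockage, the hydraulic valve overheating, the relay wear, the hydraulic compressor fatigue crack, the exhaust heat exchanger failure.
Of those, still caused via another path: the relay wear, the hydraulic compressor fatigue crack, the exhaust heat exchanger failure.
The remainder have no surviving cause.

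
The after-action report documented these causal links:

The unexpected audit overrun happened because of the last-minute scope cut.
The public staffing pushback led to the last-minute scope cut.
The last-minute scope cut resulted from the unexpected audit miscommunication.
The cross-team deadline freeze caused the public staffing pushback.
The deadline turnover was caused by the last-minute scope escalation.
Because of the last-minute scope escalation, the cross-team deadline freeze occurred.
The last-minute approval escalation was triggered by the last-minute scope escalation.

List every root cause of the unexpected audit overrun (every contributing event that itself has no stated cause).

the last-minute scope escalation, the unexpected audit miscommunication

Tracing upstream from the unexpected audit overrun: the unexpected audit overrun ← the last-minute scope cut ← the public staffing pushback ← the cross-team deadline freeze ← the last-minute scope escalation.
A separate upstream branch: the unexpected audit overrun ← the last-minute scope cut ← the unexpected audit miscommunication.
Each of those chain origins has no stated cause.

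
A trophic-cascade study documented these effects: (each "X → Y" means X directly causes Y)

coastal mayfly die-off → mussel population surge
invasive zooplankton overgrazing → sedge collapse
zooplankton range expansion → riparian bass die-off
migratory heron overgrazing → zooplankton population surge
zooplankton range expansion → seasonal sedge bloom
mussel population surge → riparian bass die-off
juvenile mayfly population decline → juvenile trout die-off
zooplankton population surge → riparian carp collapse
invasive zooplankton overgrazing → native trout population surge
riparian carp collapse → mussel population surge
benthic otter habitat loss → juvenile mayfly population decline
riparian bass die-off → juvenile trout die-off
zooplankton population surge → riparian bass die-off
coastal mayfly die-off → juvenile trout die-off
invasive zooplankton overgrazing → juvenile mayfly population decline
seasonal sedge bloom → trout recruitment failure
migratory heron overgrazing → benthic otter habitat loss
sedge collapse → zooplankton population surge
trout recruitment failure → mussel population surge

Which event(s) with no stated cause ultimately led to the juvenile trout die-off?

Tracing upstream from the juvenile trout die-off: the juvenile trout die-off ← the juvenile mayfly population decline ← the benthic otter habitat loss ← the migratory heron overgrazing.
A separate upstream branch: the juvenile trout die-off ← the riparian bass die-off ← the zooplankton range expansion.
A separate upstream branch: the juvenile trout die-off ← the juvenile mayfly population decline ← the invasive zooplankton overgrazing.
A separate upstream branch: the juvenile trout die-off ← the coastal mayfly die-off.
Each of those chain origins has no stated cause.

the coastal mayfly die-off, the invasive zooplankton overgrazing, the migratory heron overgrazing, the zooplankton range expansion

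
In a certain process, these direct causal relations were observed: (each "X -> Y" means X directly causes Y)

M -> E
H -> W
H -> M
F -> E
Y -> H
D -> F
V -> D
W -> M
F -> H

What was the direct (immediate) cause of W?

H

Upstream contributors include V, D, F, Y, but only H feeds directly into W.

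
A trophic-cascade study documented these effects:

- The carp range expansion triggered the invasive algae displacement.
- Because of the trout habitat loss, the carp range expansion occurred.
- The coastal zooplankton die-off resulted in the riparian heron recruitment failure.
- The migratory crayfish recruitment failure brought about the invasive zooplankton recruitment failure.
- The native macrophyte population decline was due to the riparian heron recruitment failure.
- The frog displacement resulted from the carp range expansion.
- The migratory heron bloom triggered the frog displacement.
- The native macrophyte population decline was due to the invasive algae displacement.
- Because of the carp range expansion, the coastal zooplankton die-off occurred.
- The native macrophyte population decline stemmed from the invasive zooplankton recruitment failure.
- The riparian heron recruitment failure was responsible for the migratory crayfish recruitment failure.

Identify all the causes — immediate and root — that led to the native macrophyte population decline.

the carp range expansion, the coastal zooplankton die-off, the invasive algae displacement, the invasive zooplankton recruitment failure, the migratory crayfish recruitment failure, the riparian heron recruitment failure, the trout habitat loss

Immediate causes of the native macrophyte population decline: the riparian heron recruitment failure, the invasive algae displacement, the invasive zooplankton recruitment failure.
Further upstream: the trout habitat loss, the carp range expansion, the coastal zooplankton die-off, the migratory crayfish recruitment failure.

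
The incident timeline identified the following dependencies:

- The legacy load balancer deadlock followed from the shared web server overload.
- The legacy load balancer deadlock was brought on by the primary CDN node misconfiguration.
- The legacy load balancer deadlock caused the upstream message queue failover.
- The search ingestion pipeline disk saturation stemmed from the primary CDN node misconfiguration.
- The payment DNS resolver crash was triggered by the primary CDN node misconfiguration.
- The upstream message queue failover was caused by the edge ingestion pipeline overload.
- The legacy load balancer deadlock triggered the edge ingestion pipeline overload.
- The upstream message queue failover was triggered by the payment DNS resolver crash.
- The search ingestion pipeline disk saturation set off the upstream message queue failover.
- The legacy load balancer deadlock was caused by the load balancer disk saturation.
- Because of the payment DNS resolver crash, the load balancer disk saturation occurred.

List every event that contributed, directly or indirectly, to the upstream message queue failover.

Immediate causes of the upstream message queue failover: the payment DNS resolver crash, the legacy load balancer deadlock, the search ingestion pipeline disk saturation, the edge ingestion pipeline overload.
Further upstream: the primary CDN node misconfiguration, the load balancer disk saturation, the shared web server overload.

the edge ingestion pipeline overload, the legacy load balancer deadlock, the load balancer disk saturation, the payment DNS resolver crash, the primary CDN node misconfiguration, the search ingestion pipeline disk saturation, the shared web server overload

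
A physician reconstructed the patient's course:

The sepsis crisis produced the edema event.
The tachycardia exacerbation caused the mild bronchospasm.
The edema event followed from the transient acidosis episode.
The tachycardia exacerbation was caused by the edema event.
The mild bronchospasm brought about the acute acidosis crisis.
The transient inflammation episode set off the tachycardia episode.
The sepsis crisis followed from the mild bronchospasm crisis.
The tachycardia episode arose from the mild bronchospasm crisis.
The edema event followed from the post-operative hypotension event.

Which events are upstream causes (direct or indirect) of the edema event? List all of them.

Immediate causes of the edema event: the post-operative hypotension event, the sepsis crisis, the transient acidosis episode.
Further upstream: the mild bronchospasm crisis.

the mild bronchospasm crisis, the post-operative hypotension event, the sepsis crisis, the transient acidosis episode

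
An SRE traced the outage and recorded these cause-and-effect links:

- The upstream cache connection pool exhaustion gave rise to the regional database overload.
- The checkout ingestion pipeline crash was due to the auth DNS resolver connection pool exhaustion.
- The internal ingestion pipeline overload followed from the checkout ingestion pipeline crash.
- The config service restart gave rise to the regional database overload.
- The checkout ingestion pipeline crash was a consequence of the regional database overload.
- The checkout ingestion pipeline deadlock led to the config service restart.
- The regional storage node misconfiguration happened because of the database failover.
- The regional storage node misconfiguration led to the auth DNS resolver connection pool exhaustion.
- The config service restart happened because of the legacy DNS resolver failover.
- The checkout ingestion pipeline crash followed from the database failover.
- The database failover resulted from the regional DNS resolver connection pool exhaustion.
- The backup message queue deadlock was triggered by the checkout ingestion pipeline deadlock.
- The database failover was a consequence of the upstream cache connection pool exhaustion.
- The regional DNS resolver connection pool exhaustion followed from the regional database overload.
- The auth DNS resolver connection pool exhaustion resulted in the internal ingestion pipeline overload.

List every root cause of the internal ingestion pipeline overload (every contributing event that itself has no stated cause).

the checkout ingestion pipeline deadlock, the legacy DNS resolver failover, the upstream cache connection pool exhaustion

Tracing upstream from the internal ingestion pipeline overload: the internal ingestion pipeline overload ← the checkout ingestion pipeline crash ← the regional database overload ← the config service restart ← the legacy DNS resolver failover.
A separate upstream branch: the internal ingestion pipeline overload ← the checkout ingestion pipeline crash ← the regional database overload ← the config service restart ← the checkout ingestion pipeline deadlock.
A separate upstream branch: the internal ingestion pipeline overload ← the checkout ingestion pipeline crash ← the regional database overload ← the upstream cache connection pool exhaustion.
Each of those chain origins has no stated cause.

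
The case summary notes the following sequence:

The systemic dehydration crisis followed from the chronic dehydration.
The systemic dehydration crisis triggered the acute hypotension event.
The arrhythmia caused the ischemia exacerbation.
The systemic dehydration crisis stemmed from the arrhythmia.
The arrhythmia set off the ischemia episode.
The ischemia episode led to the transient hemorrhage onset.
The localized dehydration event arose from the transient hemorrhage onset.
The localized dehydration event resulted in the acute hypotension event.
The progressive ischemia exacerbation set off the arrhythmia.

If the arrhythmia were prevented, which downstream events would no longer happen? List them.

Downstream of the arrhythmia: the ischemia episode, the transient hemorrhage onset, the localized dehydration event, the systemic dehydration crisis, the acute hypotension event, the ischemia exacerbation.
Of those, still caused via another path: the systemic dehydration crisis, the acute hypotension event.
The remainder have no surviving cause.

the ischemia episode, the ischemia exacerbation, the localized dehydration event, the transient hemorrhage onset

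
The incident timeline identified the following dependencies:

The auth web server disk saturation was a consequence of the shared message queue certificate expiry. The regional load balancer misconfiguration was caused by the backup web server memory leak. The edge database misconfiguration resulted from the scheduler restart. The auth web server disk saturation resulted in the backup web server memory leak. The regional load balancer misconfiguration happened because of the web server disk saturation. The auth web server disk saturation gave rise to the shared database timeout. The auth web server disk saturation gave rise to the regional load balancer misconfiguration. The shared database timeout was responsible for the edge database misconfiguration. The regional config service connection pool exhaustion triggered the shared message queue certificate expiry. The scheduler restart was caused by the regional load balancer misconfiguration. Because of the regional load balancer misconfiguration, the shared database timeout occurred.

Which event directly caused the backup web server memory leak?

Upstream contributors include the regional config service connection pool exhaustion, the shared message queue certificate expiry, but only the auth web server disk saturation feeds directly into the backup web server memory leak.

the auth web server disk saturation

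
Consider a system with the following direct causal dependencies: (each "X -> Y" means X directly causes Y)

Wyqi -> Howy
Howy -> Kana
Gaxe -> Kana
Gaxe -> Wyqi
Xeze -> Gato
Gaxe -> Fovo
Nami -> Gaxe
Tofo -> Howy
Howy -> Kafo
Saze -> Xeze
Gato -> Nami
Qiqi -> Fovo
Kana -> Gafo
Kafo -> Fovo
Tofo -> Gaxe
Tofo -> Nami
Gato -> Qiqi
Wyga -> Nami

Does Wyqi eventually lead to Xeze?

Wyqi leads to Howy, Kana, Kafo, Fovo, Gafo; Xeze is not among them.

No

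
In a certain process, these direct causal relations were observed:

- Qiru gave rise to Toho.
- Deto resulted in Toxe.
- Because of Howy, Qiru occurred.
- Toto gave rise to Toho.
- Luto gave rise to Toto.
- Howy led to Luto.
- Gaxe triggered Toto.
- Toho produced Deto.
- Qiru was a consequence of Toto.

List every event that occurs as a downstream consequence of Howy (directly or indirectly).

Direct effects: Luto, Qiru.
2 steps out: Toto, Toho.
3 steps out: Deto.
4 steps out: Toxe.
Not reachable from it: Gaxe.

Deto, Luto, Qiru, Toho, Toto, Toxe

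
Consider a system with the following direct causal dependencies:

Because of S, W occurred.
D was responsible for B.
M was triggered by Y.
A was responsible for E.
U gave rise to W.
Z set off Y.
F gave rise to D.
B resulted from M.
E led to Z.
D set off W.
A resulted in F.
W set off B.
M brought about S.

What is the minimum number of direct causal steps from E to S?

Shortest chain: E → Z → Y → M → S.

4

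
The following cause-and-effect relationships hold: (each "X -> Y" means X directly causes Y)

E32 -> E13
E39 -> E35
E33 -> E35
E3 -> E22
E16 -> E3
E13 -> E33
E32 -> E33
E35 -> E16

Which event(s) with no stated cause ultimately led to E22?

E32, E39

Tracing upstream from E22: E22 ← E3 ← E16 ← E35 ← E33 ← E32.
A separate upstream branch: E22 ← E3 ← E16 ← E35 ← E39.
Each of those chain origins has no stated cause.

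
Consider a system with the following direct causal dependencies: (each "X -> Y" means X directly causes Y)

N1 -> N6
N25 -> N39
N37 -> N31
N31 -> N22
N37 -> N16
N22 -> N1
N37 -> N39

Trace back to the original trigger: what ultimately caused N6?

N37

Tracing upstream from N6: N6 ← N1 ← N22 ← N31 ← N37.
N37 has no stated cause, so it is the root.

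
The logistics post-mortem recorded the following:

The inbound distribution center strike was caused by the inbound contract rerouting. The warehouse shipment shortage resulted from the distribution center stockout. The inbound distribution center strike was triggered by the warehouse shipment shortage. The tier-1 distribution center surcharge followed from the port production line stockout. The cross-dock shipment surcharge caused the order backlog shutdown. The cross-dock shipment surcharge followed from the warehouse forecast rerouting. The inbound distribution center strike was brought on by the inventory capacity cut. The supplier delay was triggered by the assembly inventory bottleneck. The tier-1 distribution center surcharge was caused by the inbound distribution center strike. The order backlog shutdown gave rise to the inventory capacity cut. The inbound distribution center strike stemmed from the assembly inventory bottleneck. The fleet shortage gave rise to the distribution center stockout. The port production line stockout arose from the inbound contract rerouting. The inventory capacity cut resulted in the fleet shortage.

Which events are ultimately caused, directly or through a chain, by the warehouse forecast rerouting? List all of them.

the cross-dock shipment surcharge, the distribution center stockout, the fleet shortage, the inbound distribution center strike, the inventory capacity cut, the order backlog shutdown, the tier-1 distribution center surcharge, the warehouse shipment shortage

Direct effects: the cross-dock shipment surcharge.
2 steps out: the order backlog shutdown.
3 steps out: the inventory capacity cut.
4 steps out: the fleet shortage, the inbound distribution center strike.
5 steps out: the distribution center stockout, the tier-1 distribution center surcharge.
6 steps out: the warehouse shipment shortage.
Not reachable from it: the assembly inventory bottleneck, the supplier delay, the inbound contract rerouting, the port production line stockout.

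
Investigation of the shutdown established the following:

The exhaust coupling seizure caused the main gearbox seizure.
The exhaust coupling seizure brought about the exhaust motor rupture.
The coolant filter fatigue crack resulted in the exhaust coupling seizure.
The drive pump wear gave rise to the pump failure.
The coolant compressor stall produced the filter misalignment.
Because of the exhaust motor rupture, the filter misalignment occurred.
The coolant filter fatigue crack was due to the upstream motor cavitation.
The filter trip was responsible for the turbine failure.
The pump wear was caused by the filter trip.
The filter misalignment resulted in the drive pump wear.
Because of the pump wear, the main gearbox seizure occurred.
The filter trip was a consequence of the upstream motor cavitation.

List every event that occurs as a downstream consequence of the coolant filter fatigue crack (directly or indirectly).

Direct effects: the exhaust coupling seizure.
2 steps out: the main gearbox seizure, the exhaust motor rupture.
3 steps out: the filter misalignment.
4 steps out: the drive pump wear.
5 steps out: the pump failure.
Not reachable from it: the upstream motor cavitation, the filter trip, the turbine failure, the pump wear, the coolant compressor stall.

the drive pump wear, the exhaust coupling seizure, the exhaust motor rupture, the filter misalignment, the main gearbox seizure, the pump failure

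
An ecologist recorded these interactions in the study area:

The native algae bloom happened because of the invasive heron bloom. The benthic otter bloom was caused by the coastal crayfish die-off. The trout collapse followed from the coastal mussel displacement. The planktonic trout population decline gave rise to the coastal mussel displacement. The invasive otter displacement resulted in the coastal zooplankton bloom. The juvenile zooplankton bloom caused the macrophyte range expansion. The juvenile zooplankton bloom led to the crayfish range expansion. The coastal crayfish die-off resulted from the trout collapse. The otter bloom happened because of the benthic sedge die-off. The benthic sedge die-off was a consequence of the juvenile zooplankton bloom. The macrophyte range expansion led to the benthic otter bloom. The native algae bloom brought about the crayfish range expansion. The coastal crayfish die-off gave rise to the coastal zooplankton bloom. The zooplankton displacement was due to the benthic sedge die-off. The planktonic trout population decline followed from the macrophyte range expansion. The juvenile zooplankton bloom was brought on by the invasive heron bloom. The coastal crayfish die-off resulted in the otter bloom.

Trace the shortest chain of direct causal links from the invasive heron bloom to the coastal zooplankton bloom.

the invasive heron bloom → the juvenile zooplankton bloom → the macrophyte range expansion → the planktonic trout population decline → the coastal mussel displacement → the trout collapse → the coastal crayfish die-off → the coastal zooplankton bloom

the invasive heron bloom → the juvenile zooplankton bloom
the juvenile zooplankton bloom → the macrophyte range expansion
the macrophyte range expansion → the planktonic trout population decline
the planktonic trout population decline → the coastal mussel displacement
the coastal mussel displacement → the trout collapse
the trout collapse → the coastal crayfish die-off
the coastal crayfish die-off → the coastal zooplankton bloom
Length: 7 steps.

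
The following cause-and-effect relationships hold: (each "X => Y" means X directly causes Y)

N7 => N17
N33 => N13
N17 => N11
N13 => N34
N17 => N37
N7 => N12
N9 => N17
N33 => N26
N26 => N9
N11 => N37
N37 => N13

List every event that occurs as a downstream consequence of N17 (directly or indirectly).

Direct effects: N11, N37.
2 steps out: N13.
3 steps out: N34.
Not reachable from it: N7, N33, N26, N9, N12.

N11, N13, N34, N37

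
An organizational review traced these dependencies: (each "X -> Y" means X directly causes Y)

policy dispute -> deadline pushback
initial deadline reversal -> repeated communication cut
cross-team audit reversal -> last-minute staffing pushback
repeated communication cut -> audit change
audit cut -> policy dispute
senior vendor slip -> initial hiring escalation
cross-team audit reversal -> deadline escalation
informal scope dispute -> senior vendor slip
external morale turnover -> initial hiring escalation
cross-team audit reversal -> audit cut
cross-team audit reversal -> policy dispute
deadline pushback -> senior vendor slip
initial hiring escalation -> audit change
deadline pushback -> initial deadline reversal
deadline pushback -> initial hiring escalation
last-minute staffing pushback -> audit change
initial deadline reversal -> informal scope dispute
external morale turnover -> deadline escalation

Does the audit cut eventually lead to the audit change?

Yes

There is a causal chain: the audit cut → the policy dispute → the deadline pushback → the initial hiring escalation → the audit change.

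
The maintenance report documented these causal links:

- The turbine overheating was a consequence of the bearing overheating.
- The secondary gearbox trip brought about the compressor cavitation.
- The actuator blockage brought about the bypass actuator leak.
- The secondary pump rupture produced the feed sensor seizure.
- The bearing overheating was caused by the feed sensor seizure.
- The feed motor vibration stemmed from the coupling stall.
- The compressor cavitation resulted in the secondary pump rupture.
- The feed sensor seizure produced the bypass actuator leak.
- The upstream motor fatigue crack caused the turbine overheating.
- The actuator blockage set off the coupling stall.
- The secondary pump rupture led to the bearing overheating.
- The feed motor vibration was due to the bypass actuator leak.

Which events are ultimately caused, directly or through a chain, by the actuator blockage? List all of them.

Direct effects: the coupling stall, the bypass actuator leak.
2 steps out: the feed motor vibration.
Not reachable from it: the upstream motor fatigue crack, the secondary gearbox trip, the compressor cavitation, the secondary pump rupture, the feed sensor seizure, the bearing overheating, the turbine overheating.

the bypass actuator leak, the coupling stall, the feed motor vibration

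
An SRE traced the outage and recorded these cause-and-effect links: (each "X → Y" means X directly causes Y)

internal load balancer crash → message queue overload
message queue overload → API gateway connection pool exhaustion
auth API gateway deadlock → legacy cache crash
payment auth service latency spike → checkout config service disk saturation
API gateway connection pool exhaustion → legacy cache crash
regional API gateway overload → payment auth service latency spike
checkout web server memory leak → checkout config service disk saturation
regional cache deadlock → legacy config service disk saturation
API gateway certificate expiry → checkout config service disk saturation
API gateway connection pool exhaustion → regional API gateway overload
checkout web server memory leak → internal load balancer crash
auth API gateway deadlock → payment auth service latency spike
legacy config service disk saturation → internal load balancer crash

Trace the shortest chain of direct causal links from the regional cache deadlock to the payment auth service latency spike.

the regional cache deadlock → the legacy config service disk saturation
the legacy config service disk saturation → the internal load balancer crash
the internal load balancer crash → the message queue overload
the message queue overload → the API gateway connection pool exhaustion
the API gateway connection pool exhaustion → the regional API gateway overload
the regional API gateway overload → the payment auth service latency spike
Length: 6 steps.

the regional cache deadlock → the legacy config service disk saturation → the internal load balancer crash → the message queue overload → the API gateway connection pool exhaustion → the regional API gateway overload → the payment auth service latency spike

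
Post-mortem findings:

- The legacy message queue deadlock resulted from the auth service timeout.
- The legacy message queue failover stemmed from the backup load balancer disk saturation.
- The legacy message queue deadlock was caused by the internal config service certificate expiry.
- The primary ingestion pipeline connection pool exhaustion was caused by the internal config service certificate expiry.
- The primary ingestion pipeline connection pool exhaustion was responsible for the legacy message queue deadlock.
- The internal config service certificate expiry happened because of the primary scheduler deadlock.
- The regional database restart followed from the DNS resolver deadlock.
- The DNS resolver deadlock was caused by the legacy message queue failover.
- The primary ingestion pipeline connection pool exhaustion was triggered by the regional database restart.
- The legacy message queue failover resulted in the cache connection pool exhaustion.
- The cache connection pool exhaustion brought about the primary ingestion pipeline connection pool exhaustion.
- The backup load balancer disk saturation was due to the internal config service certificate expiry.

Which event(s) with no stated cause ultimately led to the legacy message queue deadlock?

Tracing upstream from the legacy message queue deadlock: the legacy message queue deadlock ← the internal config service certificate expiry ← the primary scheduler deadlock.
A separate upstream branch: the legacy message queue deadlock ← the auth service timeout.
Each of those chain origins has no stated cause.

the auth service timeout, the primary scheduler deadlock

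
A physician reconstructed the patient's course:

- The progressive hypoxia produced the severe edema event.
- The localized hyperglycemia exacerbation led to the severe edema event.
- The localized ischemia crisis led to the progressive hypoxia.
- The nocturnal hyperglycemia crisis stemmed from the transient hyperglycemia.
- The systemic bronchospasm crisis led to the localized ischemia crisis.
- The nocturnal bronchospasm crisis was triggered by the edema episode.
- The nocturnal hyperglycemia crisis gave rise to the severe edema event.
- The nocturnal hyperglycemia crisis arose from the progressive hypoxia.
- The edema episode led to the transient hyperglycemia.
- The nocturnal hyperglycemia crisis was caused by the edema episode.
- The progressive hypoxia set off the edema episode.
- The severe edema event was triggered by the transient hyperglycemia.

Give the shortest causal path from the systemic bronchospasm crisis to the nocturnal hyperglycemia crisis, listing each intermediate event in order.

the systemic bronchospasm crisis → the localized ischemia crisis → the progressive hypoxia → the nocturnal hyperglycemia crisis

the systemic bronchospasm crisis → the localized ischemia crisis
the localized ischemia crisis → the progressive hypoxia
the progressive hypoxia → the nocturnal hyperglycemia crisis
Length: 3 steps.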